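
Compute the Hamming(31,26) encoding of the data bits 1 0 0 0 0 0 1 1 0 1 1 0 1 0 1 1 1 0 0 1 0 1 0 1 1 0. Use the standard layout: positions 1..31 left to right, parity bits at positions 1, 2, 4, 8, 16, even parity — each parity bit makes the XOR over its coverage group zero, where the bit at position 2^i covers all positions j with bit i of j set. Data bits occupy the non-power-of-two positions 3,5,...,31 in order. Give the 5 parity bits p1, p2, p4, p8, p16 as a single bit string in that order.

Place data bits at non-power-of-two positions: b3=1, b5=0, b6=0, b7=0, b9=0, b10=0, b11=1, b12=1, b13=0, b14=1, b15=1, b17=0, b18=1, b19=0, b20=1, b21=1, b22=1, b23=0, b24=0, b25=1, b26=0, b27=1, b28=0, b29=1, b30=1, b31=0.
p1 = XOR of data positions {3,5,7,9,11,13,15,17,19,21,23,25,27,29,31} = 1⊕0⊕0⊕0⊕1⊕0⊕1⊕0⊕0⊕1⊕0⊕1⊕1⊕1⊕0 = 1
p2 = XOR of data positions {3,6,7,10,11,14,15,18,19,22,23,26,27,30,31} = 1⊕0⊕0⊕0⊕1⊕1⊕1⊕1⊕0⊕1⊕0⊕0⊕1⊕1⊕0 = 0
p4 = XOR of data positions {5,6,7,12,13,14,15,20,21,22,23,28,29,30,31} = 0⊕0⊕0⊕1⊕0⊕1⊕1⊕1⊕1⊕1⊕0⊕0⊕1⊕1⊕0 = 0
p8 = XOR of data positions {9,10,11,12,13,14,15,24,25,26,27,28,29,30,31} = 0⊕0⊕1⊕1⊕0⊕1⊕1⊕0⊕1⊕0⊕1⊕0⊕1⊕1⊕0 = 0
p16 = XOR of data positions {17,18,19,20,21,22,23,24,25,26,27,28,29,30,31} = 0⊕1⊕0⊕1⊕1⊕1⊕0⊕0⊕1⊕0⊕1⊕0⊕1⊕1⊕0 = 0
Parity bits p1,p2,p4,p8,p16 = 10000

10000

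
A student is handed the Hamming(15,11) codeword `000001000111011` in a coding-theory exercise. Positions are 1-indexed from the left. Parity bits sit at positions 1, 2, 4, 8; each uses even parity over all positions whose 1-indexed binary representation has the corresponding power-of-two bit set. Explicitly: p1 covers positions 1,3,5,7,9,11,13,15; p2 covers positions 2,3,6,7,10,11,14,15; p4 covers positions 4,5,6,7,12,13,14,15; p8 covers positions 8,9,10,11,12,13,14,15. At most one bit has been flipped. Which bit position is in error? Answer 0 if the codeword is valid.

s1: b1⊕b3⊕b5⊕b7⊕b9⊕b11⊕b13⊕b15 = 0⊕0⊕0⊕0⊕0⊕1⊕0⊕1 = 0
s2: b2⊕b3⊕b6⊕b7⊕b10⊕b11⊕b14⊕b15 = 0⊕0⊕1⊕0⊕1⊕1⊕1⊕1 = 1
s4: b4⊕b5⊕b6⊕b7⊕b12⊕b13⊕b14⊕b15 = 0⊕0⊕1⊕0⊕1⊕0⊕1⊕1 = 0
s8: b8⊕b9⊕b10⊕b11⊕b12⊕b13⊕b14⊕b15 = 0⊕0⊕1⊕1⊕1⊕0⊕1⊕1 = 1
Syndrome (s8...s1) = 1010 → position 10.

10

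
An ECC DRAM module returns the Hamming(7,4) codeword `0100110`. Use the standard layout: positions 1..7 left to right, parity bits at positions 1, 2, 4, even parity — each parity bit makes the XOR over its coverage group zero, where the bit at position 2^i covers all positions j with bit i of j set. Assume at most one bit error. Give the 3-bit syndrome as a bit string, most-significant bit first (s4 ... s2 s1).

001

s1: b1⊕b3⊕b5⊕b7 = 0⊕0⊕1⊕0 = 1
s2: b2⊕b3⊕b6⊕b7 = 1⊕0⊕1⊕0 = 0
s4: b4⊕b5⊕b6⊕b7 = 0⊕1⊕1⊕0 = 0
Syndrome (s4...s1) = 001 → position 1.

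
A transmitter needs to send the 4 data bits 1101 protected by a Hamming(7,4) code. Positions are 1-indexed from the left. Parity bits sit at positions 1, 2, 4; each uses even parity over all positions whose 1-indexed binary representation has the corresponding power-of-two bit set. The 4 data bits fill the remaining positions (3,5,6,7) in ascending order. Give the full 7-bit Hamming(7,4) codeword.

1010101

Place data bits at non-power-of-two positions: b3=1, b5=1, b6=0, b7=1.
p1 = XOR of data positions {3,5,7} = 1⊕1⊕1 = 1
p2 = XOR of data positions {3,6,7} = 1⊕0⊕1 = 0
p4 = XOR of data positions {5,6,7} = 1⊕0⊕1 = 0
Codeword b1..b7 = 1010101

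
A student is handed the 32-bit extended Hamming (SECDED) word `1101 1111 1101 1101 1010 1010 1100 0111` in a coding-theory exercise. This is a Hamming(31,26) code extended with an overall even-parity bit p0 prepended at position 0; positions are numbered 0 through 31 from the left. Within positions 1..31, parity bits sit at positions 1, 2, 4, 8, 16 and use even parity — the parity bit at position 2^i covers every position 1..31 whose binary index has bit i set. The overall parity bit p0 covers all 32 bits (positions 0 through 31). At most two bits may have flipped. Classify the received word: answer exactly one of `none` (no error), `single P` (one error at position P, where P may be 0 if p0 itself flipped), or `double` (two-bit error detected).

double

s1: b1⊕b3⊕b5⊕b7⊕b9⊕b11⊕b13⊕b15⊕b17⊕b19⊕b21⊕b23⊕b25⊕b27⊕b29⊕b31 = 1⊕1⊕1⊕1⊕1⊕1⊕1⊕1⊕0⊕0⊕0⊕0⊕1⊕0⊕1⊕1 = 1
s2: b2⊕b3⊕b6⊕b7⊕b10⊕b11⊕b14⊕b15⊕b18⊕b19⊕b22⊕b23⊕b26⊕b27⊕b30⊕b31 = 0⊕1⊕1⊕1⊕0⊕1⊕0⊕1⊕1⊕0⊕1⊕0⊕0⊕0⊕1⊕1 = 1
s4: b4⊕b5⊕b6⊕b7⊕b12⊕b13⊕b14⊕b15⊕b20⊕b21⊕b22⊕b23⊕b28⊕b29⊕b30⊕b31 = 1⊕1⊕1⊕1⊕1⊕1⊕0⊕1⊕1⊕0⊕1⊕0⊕0⊕1⊕1⊕1 = 0
s8: b8⊕b9⊕b10⊕b11⊕b12⊕b13⊕b14⊕b15⊕b24⊕b25⊕b26⊕b27⊕b28⊕b29⊕b30⊕b31 = 1⊕1⊕0⊕1⊕1⊕1⊕0⊕1⊕1⊕1⊕0⊕0⊕0⊕1⊕1⊕1 = 1
s16: b16⊕b17⊕b18⊕b19⊕b20⊕b21⊕b22⊕b23⊕b24⊕b25⊕b26⊕b27⊕b28⊕b29⊕b30⊕b31 = 1⊕0⊕1⊕0⊕1⊕0⊕1⊕0⊕1⊕1⊕0⊕0⊕0⊕1⊕1⊕1 = 1
Syndrome (s16...s1) = 11011 → position 27.
Overall parity (XOR of all 32 bits, including p0): 1⊕1⊕0⊕1⊕1⊕1⊕1⊕1⊕1⊕1⊕0⊕1⊕1⊕1⊕0⊕1⊕1⊕0⊕1⊕0⊕1⊕0⊕1⊕0⊕1⊕1⊕0⊕0⊕0⊕1⊕1⊕1 = 0
Overall=0, syndrome position=27 → double-bit error detected (uncorrectable).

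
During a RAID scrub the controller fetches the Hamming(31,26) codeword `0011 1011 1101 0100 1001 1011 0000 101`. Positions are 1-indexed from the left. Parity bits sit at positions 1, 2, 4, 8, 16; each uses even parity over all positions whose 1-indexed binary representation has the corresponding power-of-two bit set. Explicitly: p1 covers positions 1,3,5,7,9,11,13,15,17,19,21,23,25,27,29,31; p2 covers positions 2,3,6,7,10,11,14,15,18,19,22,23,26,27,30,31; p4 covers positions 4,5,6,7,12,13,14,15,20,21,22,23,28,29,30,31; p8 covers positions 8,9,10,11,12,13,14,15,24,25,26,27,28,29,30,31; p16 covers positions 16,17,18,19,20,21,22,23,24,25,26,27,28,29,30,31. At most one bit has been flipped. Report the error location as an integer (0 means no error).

17

s1: b1⊕b3⊕b5⊕b7⊕b9⊕b11⊕b13⊕b15⊕b17⊕b19⊕b21⊕b23⊕b25⊕b27⊕b29⊕b31 = 0⊕1⊕1⊕1⊕1⊕0⊕0⊕0⊕1⊕0⊕1⊕1⊕0⊕0⊕1⊕1 = 1
s2: b2⊕b3⊕b6⊕b7⊕b10⊕b11⊕b14⊕b15⊕b18⊕b19⊕b22⊕b23⊕b26⊕b27⊕b30⊕b31 = 0⊕1⊕0⊕1⊕1⊕0⊕1⊕0⊕0⊕0⊕0⊕1⊕0⊕0⊕0⊕1 = 0
s4: b4⊕b5⊕b6⊕b7⊕b12⊕b13⊕b14⊕b15⊕b20⊕b21⊕b22⊕b23⊕b28⊕b29⊕b30⊕b31 = 1⊕1⊕0⊕1⊕1⊕0⊕1⊕0⊕1⊕1⊕0⊕1⊕0⊕1⊕0⊕1 = 0
s8: b8⊕b9⊕b10⊕b11⊕b12⊕b13⊕b14⊕b15⊕b24⊕b25⊕b26⊕b27⊕b28⊕b29⊕b30⊕b31 = 1⊕1⊕1⊕0⊕1⊕0⊕1⊕0⊕1⊕0⊕0⊕0⊕0⊕1⊕0⊕1 = 0
s16: b16⊕b17⊕b18⊕b19⊕b20⊕b21⊕b22⊕b23⊕b24⊕b25⊕b26⊕b27⊕b28⊕b29⊕b30⊕b31 = 0⊕1⊕0⊕0⊕1⊕1⊕0⊕1⊕1⊕0⊕0⊕0⊕0⊕1⊕0⊕1 = 1
Syndrome (s16...s1) = 10001 → position 17.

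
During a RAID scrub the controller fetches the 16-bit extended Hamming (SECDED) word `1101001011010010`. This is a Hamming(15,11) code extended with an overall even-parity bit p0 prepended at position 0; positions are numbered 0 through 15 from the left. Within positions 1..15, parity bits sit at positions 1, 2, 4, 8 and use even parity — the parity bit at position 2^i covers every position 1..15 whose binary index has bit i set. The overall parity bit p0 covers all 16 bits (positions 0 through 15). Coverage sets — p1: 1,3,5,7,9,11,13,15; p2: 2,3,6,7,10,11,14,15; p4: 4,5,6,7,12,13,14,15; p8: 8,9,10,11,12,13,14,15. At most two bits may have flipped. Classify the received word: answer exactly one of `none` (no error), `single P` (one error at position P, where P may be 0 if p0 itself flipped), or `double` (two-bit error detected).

none

s1: b1⊕b3⊕b5⊕b7⊕b9⊕b11⊕b13⊕b15 = 1⊕1⊕0⊕0⊕1⊕1⊕0⊕0 = 0
s2: b2⊕b3⊕b6⊕b7⊕b10⊕b11⊕b14⊕b15 = 0⊕1⊕1⊕0⊕0⊕1⊕1⊕0 = 0
s4: b4⊕b5⊕b6⊕b7⊕b12⊕b13⊕b14⊕b15 = 0⊕0⊕1⊕0⊕0⊕0⊕1⊕0 = 0
s8: b8⊕b9⊕b10⊕b11⊕b12⊕b13⊕b14⊕b15 = 1⊕1⊕0⊕1⊕0⊕0⊕1⊕0 = 0
Syndrome (s8...s1) = 0000 → position 0 (no error).
Overall parity (XOR of all 16 bits, including p0): 1⊕1⊕0⊕1⊕0⊕0⊕1⊕0⊕1⊕1⊕0⊕1⊕0⊕0⊕1⊕0 = 0
Overall=0, syndrome position=0 → no error.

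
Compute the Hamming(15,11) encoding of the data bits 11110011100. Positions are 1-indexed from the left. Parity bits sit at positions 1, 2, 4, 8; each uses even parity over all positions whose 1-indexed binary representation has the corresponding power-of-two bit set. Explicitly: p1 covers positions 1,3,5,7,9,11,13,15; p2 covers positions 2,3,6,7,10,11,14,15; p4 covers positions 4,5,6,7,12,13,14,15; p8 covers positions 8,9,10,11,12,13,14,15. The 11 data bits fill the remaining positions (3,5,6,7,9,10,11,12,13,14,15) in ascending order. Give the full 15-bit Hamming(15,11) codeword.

Place data bits at non-power-of-two positions: b3=1, b5=1, b6=1, b7=1, b9=0, b10=0, b11=1, b12=1, b13=1, b14=0, b15=0.
p1 = XOR of data positions {3,5,7,9,11,13,15} = 1⊕1⊕1⊕0⊕1⊕1⊕0 = 1
p2 = XOR of data positions {3,6,7,10,11,14,15} = 1⊕1⊕1⊕0⊕1⊕0⊕0 = 0
p4 = XOR of data positions {5,6,7,12,13,14,15} = 1⊕1⊕1⊕1⊕1⊕0⊕0 = 1
p8 = XOR of data positions {9,10,11,12,13,14,15} = 0⊕0⊕1⊕1⊕1⊕0⊕0 = 1
Codeword b1..b15 = 101111110011100

101111110011100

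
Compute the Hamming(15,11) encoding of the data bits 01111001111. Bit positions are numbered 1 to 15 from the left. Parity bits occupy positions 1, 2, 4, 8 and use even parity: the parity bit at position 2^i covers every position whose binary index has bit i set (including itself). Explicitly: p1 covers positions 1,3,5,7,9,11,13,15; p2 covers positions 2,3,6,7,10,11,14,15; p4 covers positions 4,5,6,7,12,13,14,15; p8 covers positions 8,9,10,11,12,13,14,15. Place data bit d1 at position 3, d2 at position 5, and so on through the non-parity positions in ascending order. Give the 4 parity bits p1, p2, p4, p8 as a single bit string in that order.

1011

Place data bits at non-power-of-two positions: b3=0, b5=1, b6=1, b7=1, b9=1, b10=0, b11=0, b12=1, b13=1, b14=1, b15=1.
p1 = XOR of data positions {3,5,7,9,11,13,15} = 0⊕1⊕1⊕1⊕0⊕1⊕1 = 1
p2 = XOR of data positions {3,6,7,10,11,14,15} = 0⊕1⊕1⊕0⊕0⊕1⊕1 = 0
p4 = XOR of data positions {5,6,7,12,13,14,15} = 1⊕1⊕1⊕1⊕1⊕1⊕1 = 1
p8 = XOR of data positions {9,10,11,12,13,14,15} = 1⊕0⊕0⊕1⊕1⊕1⊕1 = 1
Parity bits p1,p2,p4,p8 = 1011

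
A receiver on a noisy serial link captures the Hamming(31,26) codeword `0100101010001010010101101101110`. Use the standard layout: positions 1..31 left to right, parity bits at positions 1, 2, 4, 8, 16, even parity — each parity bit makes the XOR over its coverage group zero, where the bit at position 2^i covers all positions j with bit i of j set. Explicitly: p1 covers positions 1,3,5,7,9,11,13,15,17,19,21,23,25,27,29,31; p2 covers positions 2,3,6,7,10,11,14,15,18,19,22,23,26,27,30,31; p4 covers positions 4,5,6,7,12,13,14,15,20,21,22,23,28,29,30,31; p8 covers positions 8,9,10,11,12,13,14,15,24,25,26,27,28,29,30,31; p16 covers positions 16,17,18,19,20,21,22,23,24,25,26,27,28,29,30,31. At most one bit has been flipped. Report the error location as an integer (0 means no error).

s1: b1⊕b3⊕b5⊕b7⊕b9⊕b11⊕b13⊕b15⊕b17⊕b19⊕b21⊕b23⊕b25⊕b27⊕b29⊕b31 = 0⊕0⊕1⊕1⊕1⊕0⊕1⊕1⊕0⊕0⊕0⊕1⊕1⊕0⊕1⊕0 = 0
s2: b2⊕b3⊕b6⊕b7⊕b10⊕b11⊕b14⊕b15⊕b18⊕b19⊕b22⊕b23⊕b26⊕b27⊕b30⊕b31 = 1⊕0⊕0⊕1⊕0⊕0⊕0⊕1⊕1⊕0⊕1⊕1⊕1⊕0⊕1⊕0 = 0
s4: b4⊕b5⊕b6⊕b7⊕b12⊕b13⊕b14⊕b15⊕b20⊕b21⊕b22⊕b23⊕b28⊕b29⊕b30⊕b31 = 0⊕1⊕0⊕1⊕0⊕1⊕0⊕1⊕1⊕0⊕1⊕1⊕1⊕1⊕1⊕0 = 0
s8: b8⊕b9⊕b10⊕b11⊕b12⊕b13⊕b14⊕b15⊕b24⊕b25⊕b26⊕b27⊕b28⊕b29⊕b30⊕b31 = 0⊕1⊕0⊕0⊕0⊕1⊕0⊕1⊕0⊕1⊕1⊕0⊕1⊕1⊕1⊕0 = 0
s16: b16⊕b17⊕b18⊕b19⊕b20⊕b21⊕b22⊕b23⊕b24⊕b25⊕b26⊕b27⊕b28⊕b29⊕b30⊕b31 = 0⊕0⊕1⊕0⊕1⊕0⊕1⊕1⊕0⊕1⊕1⊕0⊕1⊕1⊕1⊕0 = 1
Syndrome (s16...s1) = 10000 → position 16.

16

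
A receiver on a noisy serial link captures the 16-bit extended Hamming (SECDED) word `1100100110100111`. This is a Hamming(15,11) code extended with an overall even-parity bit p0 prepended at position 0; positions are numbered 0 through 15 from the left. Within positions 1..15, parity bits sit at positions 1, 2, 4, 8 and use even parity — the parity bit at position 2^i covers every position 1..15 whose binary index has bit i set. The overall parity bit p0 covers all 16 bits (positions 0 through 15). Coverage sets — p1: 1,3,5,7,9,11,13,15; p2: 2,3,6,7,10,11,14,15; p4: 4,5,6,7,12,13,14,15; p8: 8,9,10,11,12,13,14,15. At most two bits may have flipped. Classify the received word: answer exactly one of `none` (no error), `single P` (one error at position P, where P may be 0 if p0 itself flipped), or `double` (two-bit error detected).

s1: b1⊕b3⊕b5⊕b7⊕b9⊕b11⊕b13⊕b15 = 1⊕0⊕0⊕1⊕0⊕0⊕1⊕1 = 0
s2: b2⊕b3⊕b6⊕b7⊕b10⊕b11⊕b14⊕b15 = 0⊕0⊕0⊕1⊕1⊕0⊕1⊕1 = 0
s4: b4⊕b5⊕b6⊕b7⊕b12⊕b13⊕b14⊕b15 = 1⊕0⊕0⊕1⊕0⊕1⊕1⊕1 = 1
s8: b8⊕b9⊕b10⊕b11⊕b12⊕b13⊕b14⊕b15 = 1⊕0⊕1⊕0⊕0⊕1⊕1⊕1 = 1
Syndrome (s8...s1) = 1100 → position 12.
Overall parity (XOR of all 16 bits, including p0): 1⊕1⊕0⊕0⊕1⊕0⊕0⊕1⊕1⊕0⊕1⊕0⊕0⊕1⊕1⊕1 = 1
Overall=1, syndrome position=12 → single-bit error at position 12.

single 12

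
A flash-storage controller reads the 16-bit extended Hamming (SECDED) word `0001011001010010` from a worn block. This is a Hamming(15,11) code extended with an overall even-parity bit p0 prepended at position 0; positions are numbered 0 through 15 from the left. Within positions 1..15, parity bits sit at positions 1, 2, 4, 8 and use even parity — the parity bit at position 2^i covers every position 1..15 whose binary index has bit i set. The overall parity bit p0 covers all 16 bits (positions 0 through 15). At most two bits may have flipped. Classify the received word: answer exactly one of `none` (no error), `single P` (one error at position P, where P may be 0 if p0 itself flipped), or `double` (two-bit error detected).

s1: b1⊕b3⊕b5⊕b7⊕b9⊕b11⊕b13⊕b15 = 0⊕1⊕1⊕0⊕1⊕1⊕0⊕0 = 0
s2: b2⊕b3⊕b6⊕b7⊕b10⊕b11⊕b14⊕b15 = 0⊕1⊕1⊕0⊕0⊕1⊕1⊕0 = 0
s4: b4⊕b5⊕b6⊕b7⊕b12⊕b13⊕b14⊕b15 = 0⊕1⊕1⊕0⊕0⊕0⊕1⊕0 = 1
s8: b8⊕b9⊕b10⊕b11⊕b12⊕b13⊕b14⊕b15 = 0⊕1⊕0⊕1⊕0⊕0⊕1⊕0 = 1
Syndrome (s8...s1) = 1100 → position 12.
Overall parity (XOR of all 16 bits, including p0): 0⊕0⊕0⊕1⊕0⊕1⊕1⊕0⊕0⊕1⊕0⊕1⊕0⊕0⊕1⊕0 = 0
Overall=0, syndrome position=12 → double-bit error detected (uncorrectable).

double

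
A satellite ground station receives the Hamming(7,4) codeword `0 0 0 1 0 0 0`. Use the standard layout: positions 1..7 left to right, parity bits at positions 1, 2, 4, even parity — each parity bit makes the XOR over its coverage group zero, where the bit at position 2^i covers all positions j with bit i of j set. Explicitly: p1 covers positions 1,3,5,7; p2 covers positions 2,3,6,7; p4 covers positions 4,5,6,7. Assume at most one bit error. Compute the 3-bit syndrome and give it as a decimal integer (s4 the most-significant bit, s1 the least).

4

s1: b1⊕b3⊕b5⊕b7 = 0⊕0⊕0⊕0 = 0
s2: b2⊕b3⊕b6⊕b7 = 0⊕0⊕0⊕0 = 0
s4: b4⊕b5⊕b6⊕b7 = 1⊕0⊕0⊕0 = 1
Syndrome (s4...s1) = 100 → position 4.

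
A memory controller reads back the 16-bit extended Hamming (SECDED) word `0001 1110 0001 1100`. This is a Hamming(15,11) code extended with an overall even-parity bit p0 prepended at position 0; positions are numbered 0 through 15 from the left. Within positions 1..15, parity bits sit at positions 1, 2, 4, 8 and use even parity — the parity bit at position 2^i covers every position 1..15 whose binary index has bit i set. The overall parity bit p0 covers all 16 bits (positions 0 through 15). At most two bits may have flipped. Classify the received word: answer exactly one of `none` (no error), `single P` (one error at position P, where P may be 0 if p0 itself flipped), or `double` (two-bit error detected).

single 14

s1: b1⊕b3⊕b5⊕b7⊕b9⊕b11⊕b13⊕b15 = 0⊕1⊕1⊕0⊕0⊕1⊕1⊕0 = 0
s2: b2⊕b3⊕b6⊕b7⊕b10⊕b11⊕b14⊕b15 = 0⊕1⊕1⊕0⊕0⊕1⊕0⊕0 = 1
s4: b4⊕b5⊕b6⊕b7⊕b12⊕b13⊕b14⊕b15 = 1⊕1⊕1⊕0⊕1⊕1⊕0⊕0 = 1
s8: b8⊕b9⊕b10⊕b11⊕b12⊕b13⊕b14⊕b15 = 0⊕0⊕0⊕1⊕1⊕1⊕0⊕0 = 1
Syndrome (s8...s1) = 1110 → position 14.
Overall parity (XOR of all 16 bits, including p0): 0⊕0⊕0⊕1⊕1⊕1⊕1⊕0⊕0⊕0⊕0⊕1⊕1⊕1⊕0⊕0 = 1
Overall=1, syndrome position=14 → single-bit error at position 14.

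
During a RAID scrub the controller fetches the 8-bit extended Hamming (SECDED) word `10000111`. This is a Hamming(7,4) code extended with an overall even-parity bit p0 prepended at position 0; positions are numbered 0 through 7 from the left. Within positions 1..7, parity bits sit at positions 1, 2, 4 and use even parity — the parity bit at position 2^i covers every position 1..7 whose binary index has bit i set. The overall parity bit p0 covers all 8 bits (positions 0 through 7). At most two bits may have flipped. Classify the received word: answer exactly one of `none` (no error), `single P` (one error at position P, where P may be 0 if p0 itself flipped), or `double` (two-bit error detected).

s1: b1⊕b3⊕b5⊕b7 = 0⊕0⊕1⊕1 = 0
s2: b2⊕b3⊕b6⊕b7 = 0⊕0⊕1⊕1 = 0
s4: b4⊕b5⊕b6⊕b7 = 0⊕1⊕1⊕1 = 1
Syndrome (s4...s1) = 100 → position 4.
Overall parity (XOR of all 8 bits, including p0): 1⊕0⊕0⊕0⊕0⊕1⊕1⊕1 = 0
Overall=0, syndrome position=4 → double-bit error detected (uncorrectable).

double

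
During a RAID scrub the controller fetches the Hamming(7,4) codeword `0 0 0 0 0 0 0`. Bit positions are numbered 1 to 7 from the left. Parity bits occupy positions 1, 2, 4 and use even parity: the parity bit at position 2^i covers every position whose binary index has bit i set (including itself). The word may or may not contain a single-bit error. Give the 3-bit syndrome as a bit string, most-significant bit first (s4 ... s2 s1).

000

s1: b1⊕b3⊕b5⊕b7 = 0⊕0⊕0⊕0 = 0
s2: b2⊕b3⊕b6⊕b7 = 0⊕0⊕0⊕0 = 0
s4: b4⊕b5⊕b6⊕b7 = 0⊕0⊕0⊕0 = 0
Syndrome (s4...s1) = 000 → position 0 (no error).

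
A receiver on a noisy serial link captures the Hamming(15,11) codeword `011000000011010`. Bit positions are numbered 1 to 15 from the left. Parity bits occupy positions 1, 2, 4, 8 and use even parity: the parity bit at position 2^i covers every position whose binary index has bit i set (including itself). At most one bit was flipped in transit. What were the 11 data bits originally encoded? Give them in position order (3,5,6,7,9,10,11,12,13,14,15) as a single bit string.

10000011010

s1: b1⊕b3⊕b5⊕b7⊕b9⊕b11⊕b13⊕b15 = 0⊕1⊕0⊕0⊕0⊕1⊕0⊕0 = 0
s2: b2⊕b3⊕b6⊕b7⊕b10⊕b11⊕b14⊕b15 = 1⊕1⊕0⊕0⊕0⊕1⊕1⊕0 = 0
s4: b4⊕b5⊕b6⊕b7⊕b12⊕b13⊕b14⊕b15 = 0⊕0⊕0⊕0⊕1⊕0⊕1⊕0 = 0
s8: b8⊕b9⊕b10⊕b11⊕b12⊕b13⊕b14⊕b15 = 0⊕0⊕0⊕1⊕1⊕0⊕1⊕0 = 1
Syndrome (s8...s1) = 1000 → position 8.
Flip bit 8: corrected codeword = 011000010011010
Data bits at positions 3,5,6,7,9,10,11,12,13,14,15: 10000011010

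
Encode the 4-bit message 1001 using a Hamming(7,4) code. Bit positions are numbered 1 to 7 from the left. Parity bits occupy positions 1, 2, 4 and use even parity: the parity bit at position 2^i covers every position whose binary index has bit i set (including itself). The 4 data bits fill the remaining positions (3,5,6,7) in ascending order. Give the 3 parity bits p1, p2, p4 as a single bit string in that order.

Place data bits at non-power-of-two positions: b3=1, b5=0, b6=0, b7=1.
p1 = XOR of data positions {3,5,7} = 1⊕0⊕1 = 0
p2 = XOR of data positions {3,6,7} = 1⊕0⊕1 = 0
p4 = XOR of data positions {5,6,7} = 0⊕0⊕1 = 1
Parity bits p1,p2,p4 = 001

001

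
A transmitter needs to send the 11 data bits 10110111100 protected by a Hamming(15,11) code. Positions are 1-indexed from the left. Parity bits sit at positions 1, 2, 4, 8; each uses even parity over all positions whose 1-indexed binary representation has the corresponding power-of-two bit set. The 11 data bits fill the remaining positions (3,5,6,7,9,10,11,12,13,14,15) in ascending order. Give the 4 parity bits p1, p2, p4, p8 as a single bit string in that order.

0100

Place data bits at non-power-of-two positions: b3=1, b5=0, b6=1, b7=1, b9=0, b10=1, b11=1, b12=1, b13=1, b14=0, b15=0.
p1 = XOR of data positions {3,5,7,9,11,13,15} = 1⊕0⊕1⊕0⊕1⊕1⊕0 = 0
p2 = XOR of data positions {3,6,7,10,11,14,15} = 1⊕1⊕1⊕1⊕1⊕0⊕0 = 1
p4 = XOR of data positions {5,6,7,12,13,14,15} = 0⊕1⊕1⊕1⊕1⊕0⊕0 = 0
p8 = XOR of data positions {9,10,11,12,13,14,15} = 0⊕1⊕1⊕1⊕1⊕0⊕0 = 0
Parity bits p1,p2,p4,p8 = 0100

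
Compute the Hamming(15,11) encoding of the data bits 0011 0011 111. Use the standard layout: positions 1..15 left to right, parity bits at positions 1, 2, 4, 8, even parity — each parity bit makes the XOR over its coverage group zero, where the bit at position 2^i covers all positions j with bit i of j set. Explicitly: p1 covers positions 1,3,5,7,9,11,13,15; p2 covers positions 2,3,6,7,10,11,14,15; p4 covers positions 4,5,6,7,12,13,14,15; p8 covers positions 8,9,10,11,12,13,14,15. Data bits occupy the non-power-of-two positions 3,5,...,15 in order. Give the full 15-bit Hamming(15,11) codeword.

010001110011111

Place data bits at non-power-of-two positions: b3=0, b5=0, b6=1, b7=1, b9=0, b10=0, b11=1, b12=1, b13=1, b14=1, b15=1.
p1 = XOR of data positions {3,5,7,9,11,13,15} = 0⊕0⊕1⊕0⊕1⊕1⊕1 = 0
p2 = XOR of data positions {3,6,7,10,11,14,15} = 0⊕1⊕1⊕0⊕1⊕1⊕1 = 1
p4 = XOR of data positions {5,6,7,12,13,14,15} = 0⊕1⊕1⊕1⊕1⊕1⊕1 = 0
p8 = XOR of data positions {9,10,11,12,13,14,15} = 0⊕0⊕1⊕1⊕1⊕1⊕1 = 1
Codeword b1..b15 = 010001110011111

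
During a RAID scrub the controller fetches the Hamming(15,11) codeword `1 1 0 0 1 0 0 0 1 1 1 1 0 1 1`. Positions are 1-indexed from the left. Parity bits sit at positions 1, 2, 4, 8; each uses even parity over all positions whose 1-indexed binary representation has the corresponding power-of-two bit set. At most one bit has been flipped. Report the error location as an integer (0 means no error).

s1: b1⊕b3⊕b5⊕b7⊕b9⊕b11⊕b13⊕b15 = 1⊕0⊕1⊕0⊕1⊕1⊕0⊕1 = 1
s2: b2⊕b3⊕b6⊕b7⊕b10⊕b11⊕b14⊕b15 = 1⊕0⊕0⊕0⊕1⊕1⊕1⊕1 = 1
s4: b4⊕b5⊕b6⊕b7⊕b12⊕b13⊕b14⊕b15 = 0⊕1⊕0⊕0⊕1⊕0⊕1⊕1 = 0
s8: b8⊕b9⊕b10⊕b11⊕b12⊕b13⊕b14⊕b15 = 0⊕1⊕1⊕1⊕1⊕0⊕1⊕1 = 0
Syndrome (s8...s1) = 0011 → position 3.

3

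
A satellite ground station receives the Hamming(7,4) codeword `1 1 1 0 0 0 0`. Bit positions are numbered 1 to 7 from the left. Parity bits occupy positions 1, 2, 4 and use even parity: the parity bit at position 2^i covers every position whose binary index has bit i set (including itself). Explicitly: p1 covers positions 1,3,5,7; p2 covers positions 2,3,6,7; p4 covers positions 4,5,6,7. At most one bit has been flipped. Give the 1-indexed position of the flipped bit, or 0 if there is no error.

s1: b1⊕b3⊕b5⊕b7 = 1⊕1⊕0⊕0 = 0
s2: b2⊕b3⊕b6⊕b7 = 1⊕1⊕0⊕0 = 0
s4: b4⊕b5⊕b6⊕b7 = 0⊕0⊕0⊕0 = 0
Syndrome (s4...s1) = 000 → position 0 (no error).

0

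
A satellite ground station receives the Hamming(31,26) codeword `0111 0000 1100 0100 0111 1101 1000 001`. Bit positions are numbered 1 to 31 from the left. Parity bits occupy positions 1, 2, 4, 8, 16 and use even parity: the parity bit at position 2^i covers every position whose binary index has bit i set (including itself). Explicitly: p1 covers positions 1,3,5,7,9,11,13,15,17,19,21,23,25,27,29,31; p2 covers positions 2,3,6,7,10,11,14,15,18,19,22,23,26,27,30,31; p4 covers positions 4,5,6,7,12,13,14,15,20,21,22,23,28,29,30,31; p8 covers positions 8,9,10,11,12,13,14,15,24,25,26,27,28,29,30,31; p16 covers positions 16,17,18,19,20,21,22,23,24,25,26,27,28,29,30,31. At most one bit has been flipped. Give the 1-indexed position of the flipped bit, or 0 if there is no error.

s1: b1⊕b3⊕b5⊕b7⊕b9⊕b11⊕b13⊕b15⊕b17⊕b19⊕b21⊕b23⊕b25⊕b27⊕b29⊕b31 = 0⊕1⊕0⊕0⊕1⊕0⊕0⊕0⊕0⊕1⊕1⊕0⊕1⊕0⊕0⊕1 = 0
s2: b2⊕b3⊕b6⊕b7⊕b10⊕b11⊕b14⊕b15⊕b18⊕b19⊕b22⊕b23⊕b26⊕b27⊕b30⊕b31 = 1⊕1⊕0⊕0⊕1⊕0⊕1⊕0⊕1⊕1⊕1⊕0⊕0⊕0⊕0⊕1 = 0
s4: b4⊕b5⊕b6⊕b7⊕b12⊕b13⊕b14⊕b15⊕b20⊕b21⊕b22⊕b23⊕b28⊕b29⊕b30⊕b31 = 1⊕0⊕0⊕0⊕0⊕0⊕1⊕0⊕1⊕1⊕1⊕0⊕0⊕0⊕0⊕1 = 0
s8: b8⊕b9⊕b10⊕b11⊕b12⊕b13⊕b14⊕b15⊕b24⊕b25⊕b26⊕b27⊕b28⊕b29⊕b30⊕b31 = 0⊕1⊕1⊕0⊕0⊕0⊕1⊕0⊕1⊕1⊕0⊕0⊕0⊕0⊕0⊕1 = 0
s16: b16⊕b17⊕b18⊕b19⊕b20⊕b21⊕b22⊕b23⊕b24⊕b25⊕b26⊕b27⊕b28⊕b29⊕b30⊕b31 = 0⊕0⊕1⊕1⊕1⊕1⊕1⊕0⊕1⊕1⊕0⊕0⊕0⊕0⊕0⊕1 = 0
Syndrome (s16...s1) = 00000 → position 0 (no error).

0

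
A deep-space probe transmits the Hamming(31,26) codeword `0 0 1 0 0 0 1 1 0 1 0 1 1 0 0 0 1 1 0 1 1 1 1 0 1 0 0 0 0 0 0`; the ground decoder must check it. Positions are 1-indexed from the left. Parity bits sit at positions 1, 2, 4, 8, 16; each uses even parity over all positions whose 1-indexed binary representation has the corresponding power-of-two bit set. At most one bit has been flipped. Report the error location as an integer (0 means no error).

29

s1: b1⊕b3⊕b5⊕b7⊕b9⊕b11⊕b13⊕b15⊕b17⊕b19⊕b21⊕b23⊕b25⊕b27⊕b29⊕b31 = 0⊕1⊕0⊕1⊕0⊕0⊕1⊕0⊕1⊕0⊕1⊕1⊕1⊕0⊕0⊕0 = 1
s2: b2⊕b3⊕b6⊕b7⊕b10⊕b11⊕b14⊕b15⊕b18⊕b19⊕b22⊕b23⊕b26⊕b27⊕b30⊕b31 = 0⊕1⊕0⊕1⊕1⊕0⊕0⊕0⊕1⊕0⊕1⊕1⊕0⊕0⊕0⊕0 = 0
s4: b4⊕b5⊕b6⊕b7⊕b12⊕b13⊕b14⊕b15⊕b20⊕b21⊕b22⊕b23⊕b28⊕b29⊕b30⊕b31 = 0⊕0⊕0⊕1⊕1⊕1⊕0⊕0⊕1⊕1⊕1⊕1⊕0⊕0⊕0⊕0 = 1
s8: b8⊕b9⊕b10⊕b11⊕b12⊕b13⊕b14⊕b15⊕b24⊕b25⊕b26⊕b27⊕b28⊕b29⊕b30⊕b31 = 1⊕0⊕1⊕0⊕1⊕1⊕0⊕0⊕0⊕1⊕0⊕0⊕0⊕0⊕0⊕0 = 1
s16: b16⊕b17⊕b18⊕b19⊕b20⊕b21⊕b22⊕b23⊕b24⊕b25⊕b26⊕b27⊕b28⊕b29⊕b30⊕b31 = 0⊕1⊕1⊕0⊕1⊕1⊕1⊕1⊕0⊕1⊕0⊕0⊕0⊕0⊕0⊕0 = 1
Syndrome (s16...s1) = 11101 → position 29.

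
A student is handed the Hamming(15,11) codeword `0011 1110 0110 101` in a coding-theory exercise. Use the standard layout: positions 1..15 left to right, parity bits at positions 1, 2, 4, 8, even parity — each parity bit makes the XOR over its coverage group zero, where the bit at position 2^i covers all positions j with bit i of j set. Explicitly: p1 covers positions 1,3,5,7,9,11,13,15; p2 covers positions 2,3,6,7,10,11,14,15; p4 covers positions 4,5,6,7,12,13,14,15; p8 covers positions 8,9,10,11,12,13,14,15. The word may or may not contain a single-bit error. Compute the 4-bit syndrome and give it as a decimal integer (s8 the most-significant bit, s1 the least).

0

s1: b1⊕b3⊕b5⊕b7⊕b9⊕b11⊕b13⊕b15 = 0⊕1⊕1⊕1⊕0⊕1⊕1⊕1 = 0
s2: b2⊕b3⊕b6⊕b7⊕b10⊕b11⊕b14⊕b15 = 0⊕1⊕1⊕1⊕1⊕1⊕0⊕1 = 0
s4: b4⊕b5⊕b6⊕b7⊕b12⊕b13⊕b14⊕b15 = 1⊕1⊕1⊕1⊕0⊕1⊕0⊕1 = 0
s8: b8⊕b9⊕b10⊕b11⊕b12⊕b13⊕b14⊕b15 = 0⊕0⊕1⊕1⊕0⊕1⊕0⊕1 = 0
Syndrome (s8...s1) = 0000 → position 0 (no error).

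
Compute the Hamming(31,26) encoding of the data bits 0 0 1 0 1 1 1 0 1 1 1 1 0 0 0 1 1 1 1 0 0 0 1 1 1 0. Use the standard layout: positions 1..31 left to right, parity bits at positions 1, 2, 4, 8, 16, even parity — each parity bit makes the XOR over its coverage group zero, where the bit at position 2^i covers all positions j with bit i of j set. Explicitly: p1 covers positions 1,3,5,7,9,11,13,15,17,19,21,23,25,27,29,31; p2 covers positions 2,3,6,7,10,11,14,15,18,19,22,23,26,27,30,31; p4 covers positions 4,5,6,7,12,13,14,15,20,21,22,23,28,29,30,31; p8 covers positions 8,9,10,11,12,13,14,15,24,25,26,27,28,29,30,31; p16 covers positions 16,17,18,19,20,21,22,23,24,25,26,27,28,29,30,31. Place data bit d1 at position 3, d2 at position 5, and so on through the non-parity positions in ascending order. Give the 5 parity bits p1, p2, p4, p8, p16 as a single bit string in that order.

Place data bits at non-power-of-two positions: b3=0, b5=0, b6=1, b7=0, b9=1, b10=1, b11=1, b12=0, b13=1, b14=1, b15=1, b17=1, b18=0, b19=0, b20=0, b21=1, b22=1, b23=1, b24=1, b25=0, b26=0, b27=0, b28=1, b29=1, b30=1, b31=0.
p1 = XOR of data positions {3,5,7,9,11,13,15,17,19,21,23,25,27,29,31} = 0⊕0⊕0⊕1⊕1⊕1⊕1⊕1⊕0⊕1⊕1⊕0⊕0⊕1⊕0 = 0
p2 = XOR of data positions {3,6,7,10,11,14,15,18,19,22,23,26,27,30,31} = 0⊕1⊕0⊕1⊕1⊕1⊕1⊕0⊕0⊕1⊕1⊕0⊕0⊕1⊕0 = 0
p4 = XOR of data positions {5,6,7,12,13,14,15,20,21,22,23,28,29,30,31} = 0⊕1⊕0⊕0⊕1⊕1⊕1⊕0⊕1⊕1⊕1⊕1⊕1⊕1⊕0 = 0
p8 = XOR of data positions {9,10,11,12,13,14,15,24,25,26,27,28,29,30,31} = 1⊕1⊕1⊕0⊕1⊕1⊕1⊕1⊕0⊕0⊕0⊕1⊕1⊕1⊕0 = 0
p16 = XOR of data positions {17,18,19,20,21,22,23,24,25,26,27,28,29,30,31} = 1⊕0⊕0⊕0⊕1⊕1⊕1⊕1⊕0⊕0⊕0⊕1⊕1⊕1⊕0 = 0
Parity bits p1,p2,p4,p8,p16 = 00000

00000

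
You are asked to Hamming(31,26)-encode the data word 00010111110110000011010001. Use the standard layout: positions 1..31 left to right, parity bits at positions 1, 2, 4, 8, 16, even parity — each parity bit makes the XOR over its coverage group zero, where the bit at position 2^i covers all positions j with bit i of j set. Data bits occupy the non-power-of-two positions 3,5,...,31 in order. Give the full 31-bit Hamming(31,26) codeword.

1101001101111100110000011010001

Place data bits at non-power-of-two positions: b3=0, b5=0, b6=0, b7=1, b9=0, b10=1, b11=1, b12=1, b13=1, b14=1, b15=0, b17=1, b18=1, b19=0, b20=0, b21=0, b22=0, b23=0, b24=1, b25=1, b26=0, b27=1, b28=0, b29=0, b30=0, b31=1.
p1 = XOR of data positions {3,5,7,9,11,13,15,17,19,21,23,25,27,29,31} = 0⊕0⊕1⊕0⊕1⊕1⊕0⊕1⊕0⊕0⊕0⊕1⊕1⊕0⊕1 = 1
p2 = XOR of data positions {3,6,7,10,11,14,15,18,19,22,23,26,27,30,31} = 0⊕0⊕1⊕1⊕1⊕1⊕0⊕1⊕0⊕0⊕0⊕0⊕1⊕0⊕1 = 1
p4 = XOR of data positions {5,6,7,12,13,14,15,20,21,22,23,28,29,30,31} = 0⊕0⊕1⊕1⊕1⊕1⊕0⊕0⊕0⊕0⊕0⊕0⊕0⊕0⊕1 = 1
p8 = XOR of data positions {9,10,11,12,13,14,15,24,25,26,27,28,29,30,31} = 0⊕1⊕1⊕1⊕1⊕1⊕0⊕1⊕1⊕0⊕1⊕0⊕0⊕0⊕1 = 1
p16 = XOR of data positions {17,18,19,20,21,22,23,24,25,26,27,28,29,30,31} = 1⊕1⊕0⊕0⊕0⊕0⊕0⊕1⊕1⊕0⊕1⊕0⊕0⊕0⊕1 = 0
Codeword b1..b31 = 1101001101111100110000011010001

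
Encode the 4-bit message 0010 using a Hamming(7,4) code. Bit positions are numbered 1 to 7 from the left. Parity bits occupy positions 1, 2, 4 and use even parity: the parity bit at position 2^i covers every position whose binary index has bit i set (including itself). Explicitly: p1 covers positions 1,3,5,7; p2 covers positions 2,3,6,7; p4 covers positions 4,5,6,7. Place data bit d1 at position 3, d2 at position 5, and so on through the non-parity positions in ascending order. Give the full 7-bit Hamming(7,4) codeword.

Place data bits at non-power-of-two positions: b3=0, b5=0, b6=1, b7=0.
p1 = XOR of data positions {3,5,7} = 0⊕0⊕0 = 0
p2 = XOR of data positions {3,6,7} = 0⊕1⊕0 = 1
p4 = XOR of data positions {5,6,7} = 0⊕1⊕0 = 1
Codeword b1..b7 = 0101010

0101010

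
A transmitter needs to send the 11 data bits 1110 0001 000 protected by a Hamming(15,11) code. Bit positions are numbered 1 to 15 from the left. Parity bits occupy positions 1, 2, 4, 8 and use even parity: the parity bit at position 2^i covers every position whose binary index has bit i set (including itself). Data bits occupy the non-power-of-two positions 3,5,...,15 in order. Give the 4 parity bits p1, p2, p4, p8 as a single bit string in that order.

0011

Place data bits at non-power-of-two positions: b3=1, b5=1, b6=1, b7=0, b9=0, b10=0, b11=0, b12=1, b13=0, b14=0, b15=0.
p1 = XOR of data positions {3,5,7,9,11,13,15} = 1⊕1⊕0⊕0⊕0⊕0⊕0 = 0
p2 = XOR of data positions {3,6,7,10,11,14,15} = 1⊕1⊕0⊕0⊕0⊕0⊕0 = 0
p4 = XOR of data positions {5,6,7,12,13,14,15} = 1⊕1⊕0⊕1⊕0⊕0⊕0 = 1
p8 = XOR of data positions {9,10,11,12,13,14,15} = 0⊕0⊕0⊕1⊕0⊕0⊕0 = 1
Parity bits p1,p2,p4,p8 = 0011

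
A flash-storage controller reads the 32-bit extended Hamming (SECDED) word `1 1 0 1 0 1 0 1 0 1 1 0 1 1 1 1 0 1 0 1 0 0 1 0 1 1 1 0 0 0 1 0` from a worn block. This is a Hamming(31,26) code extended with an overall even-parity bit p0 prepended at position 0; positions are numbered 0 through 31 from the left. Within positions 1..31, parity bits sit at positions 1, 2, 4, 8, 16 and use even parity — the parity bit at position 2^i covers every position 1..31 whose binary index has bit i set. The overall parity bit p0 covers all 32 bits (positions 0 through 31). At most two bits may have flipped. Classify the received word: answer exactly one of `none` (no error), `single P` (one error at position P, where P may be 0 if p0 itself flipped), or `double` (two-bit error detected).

s1: b1⊕b3⊕b5⊕b7⊕b9⊕b11⊕b13⊕b15⊕b17⊕b19⊕b21⊕b23⊕b25⊕b27⊕b29⊕b31 = 1⊕1⊕1⊕1⊕1⊕0⊕1⊕1⊕1⊕1⊕0⊕0⊕1⊕0⊕0⊕0 = 0
s2: b2⊕b3⊕b6⊕b7⊕b10⊕b11⊕b14⊕b15⊕b18⊕b19⊕b22⊕b23⊕b26⊕b27⊕b30⊕b31 = 0⊕1⊕0⊕1⊕1⊕0⊕1⊕1⊕0⊕1⊕1⊕0⊕1⊕0⊕1⊕0 = 1
s4: b4⊕b5⊕b6⊕b7⊕b12⊕b13⊕b14⊕b15⊕b20⊕b21⊕b22⊕b23⊕b28⊕b29⊕b30⊕b31 = 0⊕1⊕0⊕1⊕1⊕1⊕1⊕1⊕0⊕0⊕1⊕0⊕0⊕0⊕1⊕0 = 0
s8: b8⊕b9⊕b10⊕b11⊕b12⊕b13⊕b14⊕b15⊕b24⊕b25⊕b26⊕b27⊕b28⊕b29⊕b30⊕b31 = 0⊕1⊕1⊕0⊕1⊕1⊕1⊕1⊕1⊕1⊕1⊕0⊕0⊕0⊕1⊕0 = 0
s16: b16⊕b17⊕b18⊕b19⊕b20⊕b21⊕b22⊕b23⊕b24⊕b25⊕b26⊕b27⊕b28⊕b29⊕b30⊕b31 = 0⊕1⊕0⊕1⊕0⊕0⊕1⊕0⊕1⊕1⊕1⊕0⊕0⊕0⊕1⊕0 = 1
Syndrome (s16...s1) = 10010 → position 18.
Overall parity (XOR of all 32 bits, including p0): 1⊕1⊕0⊕1⊕0⊕1⊕0⊕1⊕0⊕1⊕1⊕0⊕1⊕1⊕1⊕1⊕0⊕1⊕0⊕1⊕0⊕0⊕1⊕0⊕1⊕1⊕1⊕0⊕0⊕0⊕1⊕0 = 0
Overall=0, syndrome position=18 → double-bit error detected (uncorrectable).

double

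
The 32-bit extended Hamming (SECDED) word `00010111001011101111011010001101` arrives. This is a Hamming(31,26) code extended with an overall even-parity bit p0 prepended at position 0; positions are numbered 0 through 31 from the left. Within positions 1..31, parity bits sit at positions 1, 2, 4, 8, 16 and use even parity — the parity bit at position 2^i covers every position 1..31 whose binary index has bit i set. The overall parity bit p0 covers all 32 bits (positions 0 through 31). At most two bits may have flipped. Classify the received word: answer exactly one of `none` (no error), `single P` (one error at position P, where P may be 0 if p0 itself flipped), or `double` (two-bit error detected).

double

s1: b1⊕b3⊕b5⊕b7⊕b9⊕b11⊕b13⊕b15⊕b17⊕b19⊕b21⊕b23⊕b25⊕b27⊕b29⊕b31 = 0⊕1⊕1⊕1⊕0⊕0⊕1⊕0⊕1⊕1⊕1⊕0⊕0⊕0⊕1⊕1 = 1
s2: b2⊕b3⊕b6⊕b7⊕b10⊕b11⊕b14⊕b15⊕b18⊕b19⊕b22⊕b23⊕b26⊕b27⊕b30⊕b31 = 0⊕1⊕1⊕1⊕1⊕0⊕1⊕0⊕1⊕1⊕1⊕0⊕0⊕0⊕0⊕1 = 1
s4: b4⊕b5⊕b6⊕b7⊕b12⊕b13⊕b14⊕b15⊕b20⊕b21⊕b22⊕b23⊕b28⊕b29⊕b30⊕b31 = 0⊕1⊕1⊕1⊕1⊕1⊕1⊕0⊕0⊕1⊕1⊕0⊕1⊕1⊕0⊕1 = 1
s8: b8⊕b9⊕b10⊕b11⊕b12⊕b13⊕b14⊕b15⊕b24⊕b25⊕b26⊕b27⊕b28⊕b29⊕b30⊕b31 = 0⊕0⊕1⊕0⊕1⊕1⊕1⊕0⊕1⊕0⊕0⊕0⊕1⊕1⊕0⊕1 = 0
s16: b16⊕b17⊕b18⊕b19⊕b20⊕b21⊕b22⊕b23⊕b24⊕b25⊕b26⊕b27⊕b28⊕b29⊕b30⊕b31 = 1⊕1⊕1⊕1⊕0⊕1⊕1⊕0⊕1⊕0⊕0⊕0⊕1⊕1⊕0⊕1 = 0
Syndrome (s16...s1) = 00111 → position 7.
Overall parity (XOR of all 32 bits, including p0): 0⊕0⊕0⊕1⊕0⊕1⊕1⊕1⊕0⊕0⊕1⊕0⊕1⊕1⊕1⊕0⊕1⊕1⊕1⊕1⊕0⊕1⊕1⊕0⊕1⊕0⊕0⊕0⊕1⊕1⊕0⊕1 = 0
Overall=0, syndrome position=7 → double-bit error detected (uncorrectable).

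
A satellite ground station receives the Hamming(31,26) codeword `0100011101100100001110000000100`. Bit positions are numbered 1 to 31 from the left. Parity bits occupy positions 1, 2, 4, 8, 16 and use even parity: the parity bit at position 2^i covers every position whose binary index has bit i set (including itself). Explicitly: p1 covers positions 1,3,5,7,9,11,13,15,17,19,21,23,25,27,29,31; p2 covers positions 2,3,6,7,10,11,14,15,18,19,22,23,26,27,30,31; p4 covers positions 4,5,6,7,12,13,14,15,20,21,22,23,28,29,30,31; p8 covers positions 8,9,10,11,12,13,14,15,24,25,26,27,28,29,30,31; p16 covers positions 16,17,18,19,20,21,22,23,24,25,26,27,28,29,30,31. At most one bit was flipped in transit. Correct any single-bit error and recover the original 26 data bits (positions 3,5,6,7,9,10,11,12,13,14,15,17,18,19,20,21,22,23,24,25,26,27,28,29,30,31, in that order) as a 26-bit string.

00110100010001110000000100

s1: b1⊕b3⊕b5⊕b7⊕b9⊕b11⊕b13⊕b15⊕b17⊕b19⊕b21⊕b23⊕b25⊕b27⊕b29⊕b31 = 0⊕0⊕0⊕1⊕0⊕1⊕0⊕0⊕0⊕1⊕1⊕0⊕0⊕0⊕1⊕0 = 1
s2: b2⊕b3⊕b6⊕b7⊕b10⊕b11⊕b14⊕b15⊕b18⊕b19⊕b22⊕b23⊕b26⊕b27⊕b30⊕b31 = 1⊕0⊕1⊕1⊕1⊕1⊕1⊕0⊕0⊕1⊕0⊕0⊕0⊕0⊕0⊕0 = 1
s4: b4⊕b5⊕b6⊕b7⊕b12⊕b13⊕b14⊕b15⊕b20⊕b21⊕b22⊕b23⊕b28⊕b29⊕b30⊕b31 = 0⊕0⊕1⊕1⊕0⊕0⊕1⊕0⊕1⊕1⊕0⊕0⊕0⊕1⊕0⊕0 = 0
s8: b8⊕b9⊕b10⊕b11⊕b12⊕b13⊕b14⊕b15⊕b24⊕b25⊕b26⊕b27⊕b28⊕b29⊕b30⊕b31 = 1⊕0⊕1⊕1⊕0⊕0⊕1⊕0⊕0⊕0⊕0⊕0⊕0⊕1⊕0⊕0 = 1
s16: b16⊕b17⊕b18⊕b19⊕b20⊕b21⊕b22⊕b23⊕b24⊕b25⊕b26⊕b27⊕b28⊕b29⊕b30⊕b31 = 0⊕0⊕0⊕1⊕1⊕1⊕0⊕0⊕0⊕0⊕0⊕0⊕0⊕1⊕0⊕0 = 0
Syndrome (s16...s1) = 01011 → position 11.
Flip bit 11: corrected codeword = 0100011101000100001110000000100
Data bits at positions 3,5,6,7,9,10,11,12,13,14,15,17,18,19,20,21,22,23,24,25,26,27,28,29,30,31: 00110100010001110000000100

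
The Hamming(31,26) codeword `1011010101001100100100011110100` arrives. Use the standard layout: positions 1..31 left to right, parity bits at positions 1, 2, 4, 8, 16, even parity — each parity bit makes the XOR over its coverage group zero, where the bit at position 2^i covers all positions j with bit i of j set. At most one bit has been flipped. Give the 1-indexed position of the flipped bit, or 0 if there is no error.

s1: b1⊕b3⊕b5⊕b7⊕b9⊕b11⊕b13⊕b15⊕b17⊕b19⊕b21⊕b23⊕b25⊕b27⊕b29⊕b31 = 1⊕1⊕0⊕0⊕0⊕0⊕1⊕0⊕1⊕0⊕0⊕0⊕1⊕1⊕1⊕0 = 1
s2: b2⊕b3⊕b6⊕b7⊕b10⊕b11⊕b14⊕b15⊕b18⊕b19⊕b22⊕b23⊕b26⊕b27⊕b30⊕b31 = 0⊕1⊕1⊕0⊕1⊕0⊕1⊕0⊕0⊕0⊕0⊕0⊕1⊕1⊕0⊕0 = 0
s4: b4⊕b5⊕b6⊕b7⊕b12⊕b13⊕b14⊕b15⊕b20⊕b21⊕b22⊕b23⊕b28⊕b29⊕b30⊕b31 = 1⊕0⊕1⊕0⊕0⊕1⊕1⊕0⊕1⊕0⊕0⊕0⊕0⊕1⊕0⊕0 = 0
s8: b8⊕b9⊕b10⊕b11⊕b12⊕b13⊕b14⊕b15⊕b24⊕b25⊕b26⊕b27⊕b28⊕b29⊕b30⊕b31 = 1⊕0⊕1⊕0⊕0⊕1⊕1⊕0⊕1⊕1⊕1⊕1⊕0⊕1⊕0⊕0 = 1
s16: b16⊕b17⊕b18⊕b19⊕b20⊕b21⊕b22⊕b23⊕b24⊕b25⊕b26⊕b27⊕b28⊕b29⊕b30⊕b31 = 0⊕1⊕0⊕0⊕1⊕0⊕0⊕0⊕1⊕1⊕1⊕1⊕0⊕1⊕0⊕0 = 1
Syndrome (s16...s1) = 11001 → position 25.

25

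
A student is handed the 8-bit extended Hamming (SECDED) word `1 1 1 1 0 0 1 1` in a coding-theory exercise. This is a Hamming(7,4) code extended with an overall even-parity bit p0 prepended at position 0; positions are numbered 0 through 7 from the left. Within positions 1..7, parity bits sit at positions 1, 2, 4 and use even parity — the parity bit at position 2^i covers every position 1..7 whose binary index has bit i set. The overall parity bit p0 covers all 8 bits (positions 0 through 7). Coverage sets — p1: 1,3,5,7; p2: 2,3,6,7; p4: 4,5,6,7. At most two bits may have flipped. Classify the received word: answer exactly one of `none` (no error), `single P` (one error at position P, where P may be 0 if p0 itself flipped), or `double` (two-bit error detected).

double

s1: b1⊕b3⊕b5⊕b7 = 1⊕1⊕0⊕1 = 1
s2: b2⊕b3⊕b6⊕b7 = 1⊕1⊕1⊕1 = 0
s4: b4⊕b5⊕b6⊕b7 = 0⊕0⊕1⊕1 = 0
Syndrome (s4...s1) = 001 → position 1.
Overall parity (XOR of all 8 bits, including p0): 1⊕1⊕1⊕1⊕0⊕0⊕1⊕1 = 0
Overall=0, syndrome position=1 → double-bit error detected (uncorrectable).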